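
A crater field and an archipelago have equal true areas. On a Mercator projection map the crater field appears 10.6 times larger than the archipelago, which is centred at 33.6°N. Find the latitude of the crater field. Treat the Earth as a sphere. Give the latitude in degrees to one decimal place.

75.2°

For equal true areas on Mercator, apparent areas scale as sec²φ, so the ratio is cos²φ₂ / cos²φ₁.
cos²φ₂ / cos²φ₁ = 10.6  ⇒  cos φ₁ = cos 33.6° / √10.6 = 0.8329/3.256 = 0.2558.
φ₁ = arccos(0.2558) ≈ 75.2°.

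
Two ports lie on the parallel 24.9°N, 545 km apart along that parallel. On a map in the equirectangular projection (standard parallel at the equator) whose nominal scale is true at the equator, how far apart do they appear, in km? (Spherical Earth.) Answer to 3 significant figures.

601 km

For the equirectangular projection with φ₀ = 0 (plate carrée), h = 1 along meridians and k = sec φ along parallels.
Along the parallel, k = sec 24.9° = 1/0.9070 = 1.102.
Map distance = 545 × 1.102 ≈ 601 km.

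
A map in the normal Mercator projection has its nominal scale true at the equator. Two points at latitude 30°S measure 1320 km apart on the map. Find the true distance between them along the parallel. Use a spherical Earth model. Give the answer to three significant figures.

For Mercator, h = k = sec φ (a conformal cylindrical projection has a single point scale, 1/cos φ).
Along the parallel at 30°, map distances are exaggerated by k = sec 30° = 1.155.
True distance = 1320 / 1.155 = 1320 × cos 30° ≈ 1140 km.

1140 km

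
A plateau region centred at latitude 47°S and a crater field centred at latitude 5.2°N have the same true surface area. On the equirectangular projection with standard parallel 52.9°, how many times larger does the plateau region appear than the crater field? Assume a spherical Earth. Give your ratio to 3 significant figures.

The equidistant cylindrical projection with φ₀ = 52.9° has h = 1 (meridians true) and k = cos φ₀ / cos φ along parallels.
Areal scale at 47°: h·k = 1.000 × 0.8845 = 0.8845.
Areal scale at 5.2°: h·k = 1.000 × 0.6057 = 0.6057.
Ratio = 0.8845/0.6057 ≈ 1.46.

1.46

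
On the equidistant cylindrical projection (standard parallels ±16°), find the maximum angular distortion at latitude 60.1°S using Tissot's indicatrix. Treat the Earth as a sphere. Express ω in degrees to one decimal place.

37.0°

In the equirectangular projection with standard parallel φ₀ = 16° (x = Rλ cos φ₀, y = Rφ), meridians are true-scale (h = 1) and the parallel scale is k = cos φ₀ / cos φ.
At 60.1°: h = 1.000, k = 1.928; principal scales a = 1.928, b = 1.000.
sin(ω/2) = (a − b)/(a + b) = 0.9284/2.928 = 0.3170, so ω = 2 arcsin(0.3170) ≈ 37.0°.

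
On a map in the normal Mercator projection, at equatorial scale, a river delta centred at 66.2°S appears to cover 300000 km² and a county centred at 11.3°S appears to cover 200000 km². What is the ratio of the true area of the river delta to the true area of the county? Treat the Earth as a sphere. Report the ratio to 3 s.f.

0.254

On Mercator the areal scale is sec²φ, so true area = apparent × cos²φ.
True area of river delta: 300000 × cos²(66.2°) = 300000 × 0.1628 = 48850 km².
True area of county: 200000 × cos²(11.3°) = 200000 × 0.9616 = 192300 km².
Ratio = 48850 / 192300 ≈ 0.254.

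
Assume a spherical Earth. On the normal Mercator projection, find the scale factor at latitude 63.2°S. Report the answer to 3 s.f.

The Mercator projection is conformal; its linear scale factor is the same in every direction and equals sec φ = 1/cos φ.
k = 1/cos 63.2° = 1/0.4509 = 2.218.

2.22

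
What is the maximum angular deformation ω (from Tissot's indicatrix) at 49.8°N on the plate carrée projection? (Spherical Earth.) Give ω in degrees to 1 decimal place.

24.9°

Plate carrée maps x = Rλ, y = Rφ. The meridian scale is h = 1 and the parallel scale is k = 1/cos φ = sec φ.
At 49.8°: h = 1.000, k = 1.549; principal scales a = 1.549, b = 1.000.
sin(ω/2) = (a − b)/(a + b) = 0.5493/2.549 = 0.2155, so ω = 2 arcsin(0.2155) ≈ 24.9°.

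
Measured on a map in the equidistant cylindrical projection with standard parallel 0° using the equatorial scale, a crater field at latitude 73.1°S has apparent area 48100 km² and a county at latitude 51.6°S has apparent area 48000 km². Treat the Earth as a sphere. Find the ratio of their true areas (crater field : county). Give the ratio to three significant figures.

0.469

On the plate carrée, areal scale = h·k = 1 × sec φ, so true area = apparent × cos φ.
True area of crater field: 48100 × cos(73.1°) = 48100 × 0.2907 = 13980 km².
True area of county: 48000 × cos(51.6°) = 48000 × 0.6211 = 29820 km².
Ratio = 13980 / 29820 ≈ 0.469.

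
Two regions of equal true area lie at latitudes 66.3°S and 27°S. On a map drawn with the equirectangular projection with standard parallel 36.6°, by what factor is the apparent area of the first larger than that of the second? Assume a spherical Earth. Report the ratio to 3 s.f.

2.22

In the equirectangular projection with standard parallel φ₀ = 36.6° (x = Rλ cos φ₀, y = Rφ), meridians are true-scale (h = 1) and the parallel scale is k = cos φ₀ / cos φ.
Areal scale at 66.3°: h·k = 1.000 × 1.997 = 1.997.
Areal scale at 27°: h·k = 1.000 × 0.9010 = 0.9010.
Ratio = 1.997/0.9010 ≈ 2.22.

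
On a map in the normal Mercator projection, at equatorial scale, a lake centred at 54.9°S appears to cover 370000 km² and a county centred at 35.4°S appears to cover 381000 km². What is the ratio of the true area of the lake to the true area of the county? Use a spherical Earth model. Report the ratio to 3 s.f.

0.483

On Mercator the areal scale is sec²φ, so true area = apparent × cos²φ.
True area of lake: 370000 × cos²(54.9°) = 370000 × 0.3306 = 122300 km².
True area of county: 381000 × cos²(35.4°) = 381000 × 0.6644 = 253100 km².
Ratio = 122300 / 253100 ≈ 0.483.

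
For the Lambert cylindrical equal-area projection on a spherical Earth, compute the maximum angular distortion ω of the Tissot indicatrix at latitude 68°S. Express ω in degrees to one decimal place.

The Lambert cylindrical equal-area projection is the cylindrical equal-area projection with its standard parallel at the equator (φ₀ = 0). A cylindrical equal-area projection with standard parallel φ₀ has meridian scale h = cos φ / cos φ₀ and parallel scale k = cos φ₀ / cos φ (so areas are preserved, h·k = 1).
At 68°: h = 0.3746, k = 2.669; principal scales a = 2.669, b = 0.3746.
sin(ω/2) = (a − b)/(a + b) = 2.295/3.044 = 0.7539, so ω = 2 arcsin(0.7539) ≈ 97.9°.

97.9°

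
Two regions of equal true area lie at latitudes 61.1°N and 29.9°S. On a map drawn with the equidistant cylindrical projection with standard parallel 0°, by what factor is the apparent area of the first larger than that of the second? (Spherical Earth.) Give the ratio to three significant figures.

1.79

For the equirectangular projection with φ₀ = 0 (plate carrée), h = 1 along meridians and k = sec φ along parallels.
Areal scale at 61.1°: h·k = 1.000 × 2.069 = 2.069.
Areal scale at 29.9°: h·k = 1.000 × 1.154 = 1.154.
Ratio = 2.069/1.154 ≈ 1.79.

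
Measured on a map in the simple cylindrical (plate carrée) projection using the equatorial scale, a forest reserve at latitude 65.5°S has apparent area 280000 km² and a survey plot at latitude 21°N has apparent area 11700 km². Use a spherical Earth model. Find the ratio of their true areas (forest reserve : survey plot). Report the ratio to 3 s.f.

On the plate carrée, areal scale = h·k = 1 × sec φ, so true area = apparent × cos φ.
True area of forest reserve: 280000 × cos(65.5°) = 280000 × 0.4147 = 116100 km².
True area of survey plot: 11700 × cos(21°) = 11700 × 0.9336 = 10920 km².
Ratio = 116100 / 10920 ≈ 10.6.

10.6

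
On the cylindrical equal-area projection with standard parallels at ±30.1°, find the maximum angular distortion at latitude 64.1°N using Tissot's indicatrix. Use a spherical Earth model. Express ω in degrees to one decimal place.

72.8°

For cylindrical equal-area with standard parallel φ₀, h = cos φ / cos φ₀ and k = cos φ₀ / cos φ, so h·k = 1.
At 64.1°: h = 0.5049, k = 1.981; principal scales a = 1.981, b = 0.5049.
sin(ω/2) = (a − b)/(a + b) = 1.476/2.486 = 0.5937, so ω = 2 arcsin(0.5937) ≈ 72.8°.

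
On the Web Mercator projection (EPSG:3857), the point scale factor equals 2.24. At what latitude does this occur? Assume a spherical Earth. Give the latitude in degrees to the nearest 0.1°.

63.5°

Mercator scale is k = sec φ = 1/cos φ.
1/cos φ = 2.24  ⇒  cos φ = 0.4464  ⇒  φ = arccos(0.4464) ≈ 63.5°.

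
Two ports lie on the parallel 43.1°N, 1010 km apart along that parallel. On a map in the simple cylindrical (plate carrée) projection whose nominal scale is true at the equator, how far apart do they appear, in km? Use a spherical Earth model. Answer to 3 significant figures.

1380 km

In the plate carrée (x = Rλ, y = Rφ), meridians are true-scale (h = 1) and parallels are stretched by k = sec φ.
Along the parallel, k = sec 43.1° = 1/0.7302 = 1.370.
Map distance = 1010 × 1.370 ≈ 1380 km.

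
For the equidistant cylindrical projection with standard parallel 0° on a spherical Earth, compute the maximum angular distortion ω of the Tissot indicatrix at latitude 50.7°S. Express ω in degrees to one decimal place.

Plate carrée maps x = Rλ, y = Rφ. The meridian scale is h = 1 and the parallel scale is k = 1/cos φ = sec φ.
At 50.7°: h = 1.000, k = 1.579; principal scales a = 1.579, b = 1.000.
sin(ω/2) = (a − b)/(a + b) = 0.5788/2.579 = 0.2245, so ω = 2 arcsin(0.2245) ≈ 25.9°.

25.9°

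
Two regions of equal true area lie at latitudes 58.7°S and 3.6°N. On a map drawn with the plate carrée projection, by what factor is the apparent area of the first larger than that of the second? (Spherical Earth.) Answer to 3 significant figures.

1.92

Plate carrée maps x = Rλ, y = Rφ. The meridian scale is h = 1 and the parallel scale is k = 1/cos φ = sec φ.
Areal scale at 58.7°: h·k = 1.000 × 1.925 = 1.925.
Areal scale at 3.6°: h·k = 1.000 × 1.002 = 1.002.
Ratio = 1.925/1.002 ≈ 1.92.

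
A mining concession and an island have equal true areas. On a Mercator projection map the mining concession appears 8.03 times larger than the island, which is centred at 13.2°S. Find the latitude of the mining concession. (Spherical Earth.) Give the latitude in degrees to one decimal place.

On Mercator, (apparent₁)/(apparent₂) = sec²φ₁ / sec²φ₂ when true areas are equal.
cos²φ₂ / cos²φ₁ = 8.03  ⇒  cos φ₁ = cos 13.2° / √8.03 = 0.9736/2.834 = 0.3436.
φ₁ = arccos(0.3436) ≈ 69.9°.

69.9°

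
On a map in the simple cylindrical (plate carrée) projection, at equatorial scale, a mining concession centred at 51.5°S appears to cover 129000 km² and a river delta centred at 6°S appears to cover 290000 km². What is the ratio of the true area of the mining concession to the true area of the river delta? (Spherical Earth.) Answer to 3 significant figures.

On the plate carrée, areal scale = h·k = 1 × sec φ, so true area = apparent × cos φ.
True area of mining concession: 129000 × cos(51.5°) = 129000 × 0.6225 = 80300 km².
True area of river delta: 290000 × cos(6°) = 290000 × 0.9945 = 288400 km².
Ratio = 80300 / 288400 ≈ 0.278.

0.278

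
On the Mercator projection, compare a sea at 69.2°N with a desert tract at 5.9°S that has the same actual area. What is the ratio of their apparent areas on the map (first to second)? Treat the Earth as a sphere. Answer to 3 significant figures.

7.85

Mercator is conformal with k = sec φ, so areal scale = k² = sec²φ.
At 69.2°: sec²(69.2°) = 1/0.3551² = 7.930.
At 5.9°: sec²(5.9°) = 1/0.9947² = 1.011.
Ratio = 7.930/1.011 = cos²(5.9°)/cos²(69.2°) ≈ 7.85.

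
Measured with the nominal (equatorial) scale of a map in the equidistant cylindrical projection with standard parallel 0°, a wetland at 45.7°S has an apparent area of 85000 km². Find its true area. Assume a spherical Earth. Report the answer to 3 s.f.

59400 km²

Plate carrée maps x = Rλ, y = Rφ. The meridian scale is h = 1 and the parallel scale is k = 1/cos φ = sec φ.
Areal scale = h·k = 1 × sec φ; at 45.7°, h = 1.000, k = 1.432, so h·k = 1.432.
True area = apparent / (areal scale) = 85000 / 1.432 ≈ 59400 km².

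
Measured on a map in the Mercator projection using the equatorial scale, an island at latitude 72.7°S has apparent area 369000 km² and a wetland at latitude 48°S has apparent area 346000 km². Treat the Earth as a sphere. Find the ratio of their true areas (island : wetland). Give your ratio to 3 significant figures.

Mercator's areal exaggeration is sec²φ; hence true area = (apparent area) · cos²φ.
True area of island: 369000 × cos²(72.7°) = 369000 × 0.08843 = 32630 km².
True area of wetland: 346000 × cos²(48°) = 346000 × 0.4477 = 154900 km².
Ratio = 32630 / 154900 ≈ 0.211.

0.211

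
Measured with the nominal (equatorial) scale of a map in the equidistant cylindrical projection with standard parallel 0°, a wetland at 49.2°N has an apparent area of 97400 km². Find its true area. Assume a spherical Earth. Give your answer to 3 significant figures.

In the plate carrée (x = Rλ, y = Rφ), meridians are true-scale (h = 1) and parallels are stretched by k = sec φ.
Areal scale = h·k = 1 × sec φ; at 49.2°, h = 1.000, k = 1.530, so h·k = 1.530.
True area = apparent / (areal scale) = 97400 / 1.530 ≈ 63600 km².

63600 km²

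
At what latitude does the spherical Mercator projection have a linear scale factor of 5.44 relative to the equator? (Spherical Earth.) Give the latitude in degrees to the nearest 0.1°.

79.4°

Mercator scale is k = sec φ = 1/cos φ.
1/cos φ = 5.44  ⇒  cos φ = 0.1838  ⇒  φ = arccos(0.1838) ≈ 79.4°.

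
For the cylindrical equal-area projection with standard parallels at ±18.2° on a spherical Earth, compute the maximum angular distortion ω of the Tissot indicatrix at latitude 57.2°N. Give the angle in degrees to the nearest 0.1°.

61.2°

A cylindrical equal-area projection with standard parallel φ₀ has meridian scale h = cos φ / cos φ₀ and parallel scale k = cos φ₀ / cos φ (so areas are preserved, h·k = 1).
At 57.2°: h = 0.5702, k = 1.754; principal scales a = 1.754, b = 0.5702.
sin(ω/2) = (a − b)/(a + b) = 1.183/2.324 = 0.5092, so ω = 2 arcsin(0.5092) ≈ 61.2°.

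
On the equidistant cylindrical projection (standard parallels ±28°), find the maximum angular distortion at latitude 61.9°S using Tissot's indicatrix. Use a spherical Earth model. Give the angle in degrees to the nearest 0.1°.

35.4°

The equidistant cylindrical projection with φ₀ = 28° has h = 1 (meridians true) and k = cos φ₀ / cos φ along parallels.
At 61.9°: h = 1.000, k = 1.875; principal scales a = 1.875, b = 1.000.
sin(ω/2) = (a − b)/(a + b) = 0.8746/2.875 = 0.3042, so ω = 2 arcsin(0.3042) ≈ 35.4°.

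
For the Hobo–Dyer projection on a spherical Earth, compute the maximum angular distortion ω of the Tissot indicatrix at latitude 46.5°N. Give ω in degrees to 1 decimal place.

The Hobo–Dyer projection is cylindrical equal-area with φ₀ = 37.5°. A cylindrical equal-area projection with standard parallel φ₀ has meridian scale h = cos φ / cos φ₀ and parallel scale k = cos φ₀ / cos φ (so areas are preserved, h·k = 1).
At 46.5°: h = 0.8677, k = 1.153; principal scales a = 1.153, b = 0.8677.
sin(ω/2) = (a − b)/(a + b) = 0.2849/2.020 = 0.1410, so ω = 2 arcsin(0.1410) ≈ 16.2°.

16.2°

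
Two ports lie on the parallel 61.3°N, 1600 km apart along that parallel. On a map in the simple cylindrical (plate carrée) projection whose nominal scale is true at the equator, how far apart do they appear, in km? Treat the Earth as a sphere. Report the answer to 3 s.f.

3330 km

Plate carrée maps x = Rλ, y = Rφ. The meridian scale is h = 1 and the parallel scale is k = 1/cos φ = sec φ.
Along the parallel, k = sec 61.3° = 1/0.4802 = 2.082.
Map distance = 1600 × 2.082 ≈ 3330 km.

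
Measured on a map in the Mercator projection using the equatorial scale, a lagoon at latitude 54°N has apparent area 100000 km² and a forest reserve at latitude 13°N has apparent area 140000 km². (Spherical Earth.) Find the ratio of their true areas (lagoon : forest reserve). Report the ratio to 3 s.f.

0.260

Mercator's areal exaggeration is sec²φ; hence true area = (apparent area) · cos²φ.
True area of lagoon: 100000 × cos²(54°) = 100000 × 0.3455 = 34550 km².
True area of forest reserve: 140000 × cos²(13°) = 140000 × 0.9494 = 132900 km².
Ratio = 34550 / 132900 ≈ 0.260.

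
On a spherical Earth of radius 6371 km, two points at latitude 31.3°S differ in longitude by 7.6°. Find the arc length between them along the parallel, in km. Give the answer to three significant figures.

722 km

Arc length along a parallel = R cos φ · Δλ (with Δλ in radians).
= 6371 × cos 31.3° × (7.6° × π/180) = 6371 × 0.8545 × 0.1326 ≈ 722 km.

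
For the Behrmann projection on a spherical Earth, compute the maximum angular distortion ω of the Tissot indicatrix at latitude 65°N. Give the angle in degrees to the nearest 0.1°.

Behrmann is a cylindrical equal-area projection with standard parallels at ±30°. A cylindrical equal-area projection with standard parallel φ₀ has meridian scale h = cos φ / cos φ₀ and parallel scale k = cos φ₀ / cos φ (so areas are preserved, h·k = 1).
At 65°: h = 0.4880, k = 2.049; principal scales a = 2.049, b = 0.4880.
sin(ω/2) = (a − b)/(a + b) = 1.561/2.537 = 0.6153, so ω = 2 arcsin(0.6153) ≈ 76.0°.

76.0°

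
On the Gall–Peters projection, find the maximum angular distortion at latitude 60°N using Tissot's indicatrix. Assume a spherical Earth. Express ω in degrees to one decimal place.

The Gall–Peters projection is cylindrical equal-area with φ₀ = 45°. For cylindrical equal-area with standard parallel φ₀, h = cos φ / cos φ₀ and k = cos φ₀ / cos φ, so h·k = 1.
At 60°: h = 0.7071, k = 1.414; principal scales a = 1.414, b = 0.7071.
sin(ω/2) = (a − b)/(a + b) = 0.7071/2.121 = 0.3333, so ω = 2 arcsin(0.3333) ≈ 38.9°.

38.9°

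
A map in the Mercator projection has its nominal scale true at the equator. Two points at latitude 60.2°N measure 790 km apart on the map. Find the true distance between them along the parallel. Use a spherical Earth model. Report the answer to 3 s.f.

393 km

Mercator is conformal, so the point scale is isotropic: h = k = sec φ = 1/cos φ.
Along the parallel at 60.2°, map distances are exaggerated by k = sec 60.2° = 2.012.
True distance = 790 / 2.012 = 790 × cos 60.2° ≈ 393 km.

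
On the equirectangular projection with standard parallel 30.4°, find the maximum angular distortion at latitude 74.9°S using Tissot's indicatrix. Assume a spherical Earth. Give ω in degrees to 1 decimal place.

64.8°

With standard parallel φ₀ = 30.4°, the equirectangular projection gives x = Rλ cos φ₀, y = Rφ, so h = 1 and k = cos 30.4° / cos φ.
At 74.9°: h = 1.000, k = 3.311; principal scales a = 3.311, b = 1.000.
sin(ω/2) = (a − b)/(a + b) = 2.311/4.311 = 0.5361, so ω = 2 arcsin(0.5361) ≈ 64.8°.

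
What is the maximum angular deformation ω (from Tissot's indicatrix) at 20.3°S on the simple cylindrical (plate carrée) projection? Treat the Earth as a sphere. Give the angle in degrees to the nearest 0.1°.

3.7°

Plate carrée maps x = Rλ, y = Rφ. The meridian scale is h = 1 and the parallel scale is k = 1/cos φ = sec φ.
At 20.3°: h = 1.000, k = 1.066; principal scales a = 1.066, b = 1.000.
sin(ω/2) = (a − b)/(a + b) = 0.06622/2.066 = 0.03205, so ω = 2 arcsin(0.03205) ≈ 3.7°.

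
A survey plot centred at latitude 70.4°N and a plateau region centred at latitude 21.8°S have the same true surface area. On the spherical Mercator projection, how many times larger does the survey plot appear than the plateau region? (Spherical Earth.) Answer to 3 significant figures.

7.66

Mercator areal scale is sec²φ.
At 70.4°: sec²(70.4°) = 1/0.3355² = 8.887.
At 21.8°: sec²(21.8°) = 1/0.9285² = 1.160.
Ratio = 8.887/1.160 = cos²(21.8°)/cos²(70.4°) ≈ 7.66.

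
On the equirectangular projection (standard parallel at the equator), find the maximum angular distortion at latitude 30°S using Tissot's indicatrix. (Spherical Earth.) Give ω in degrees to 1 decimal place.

In the plate carrée (x = Rλ, y = Rφ), meridians are true-scale (h = 1) and parallels are stretched by k = sec φ.
At 30°: h = 1.000, k = 1.155; principal scales a = 1.155, b = 1.000.
sin(ω/2) = (a − b)/(a + b) = 0.1547/2.155 = 0.07180, so ω = 2 arcsin(0.07180) ≈ 8.2°.

8.2°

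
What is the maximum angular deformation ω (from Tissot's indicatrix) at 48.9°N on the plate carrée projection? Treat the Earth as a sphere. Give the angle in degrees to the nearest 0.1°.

For the equirectangular projection with φ₀ = 0 (plate carrée), h = 1 along meridians and k = sec φ along parallels.
At 48.9°: h = 1.000, k = 1.521; principal scales a = 1.521, b = 1.000.
sin(ω/2) = (a − b)/(a + b) = 0.5212/2.521 = 0.2067, so ω = 2 arcsin(0.2067) ≈ 23.9°.

23.9°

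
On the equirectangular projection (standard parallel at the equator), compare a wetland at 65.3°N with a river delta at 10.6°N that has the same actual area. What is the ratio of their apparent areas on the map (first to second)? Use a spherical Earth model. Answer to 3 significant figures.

For the equirectangular projection with φ₀ = 0 (plate carrée), h = 1 along meridians and k = sec φ along parallels.
Areal scale at 65.3°: h·k = 1.000 × 2.393 = 2.393.
Areal scale at 10.6°: h·k = 1.000 × 1.017 = 1.017.
Ratio = 2.393/1.017 ≈ 2.35.

2.35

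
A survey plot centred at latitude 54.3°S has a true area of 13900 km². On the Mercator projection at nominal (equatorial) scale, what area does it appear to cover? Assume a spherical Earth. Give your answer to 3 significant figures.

40800 km²

Mercator is conformal, so the point scale is isotropic: h = k = sec φ = 1/cos φ.
Areal scale = k² = sec²φ = 1/cos²(54.3°) = 1/0.5835² = 2.937.
Apparent area = 13900 × 2.937 ≈ 40800 km².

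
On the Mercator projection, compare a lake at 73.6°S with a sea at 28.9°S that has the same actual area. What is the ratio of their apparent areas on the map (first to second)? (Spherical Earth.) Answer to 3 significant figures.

9.61

Mercator is conformal with k = sec φ, so areal scale = k² = sec²φ.
At 73.6°: sec²(73.6°) = 1/0.2823² = 12.54.
At 28.9°: sec²(28.9°) = 1/0.8755² = 1.305.
Ratio = 12.54/1.305 = cos²(28.9°)/cos²(73.6°) ≈ 9.61.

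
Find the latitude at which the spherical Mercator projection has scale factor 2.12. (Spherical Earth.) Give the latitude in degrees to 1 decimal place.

61.9°

Mercator scale is k = sec φ = 1/cos φ.
1/cos φ = 2.12  ⇒  cos φ = 0.4717  ⇒  φ = arccos(0.4717) ≈ 61.9°.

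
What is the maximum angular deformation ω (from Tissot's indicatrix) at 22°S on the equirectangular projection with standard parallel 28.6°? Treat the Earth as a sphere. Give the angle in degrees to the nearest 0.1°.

3.1°

With standard parallel φ₀ = 28.6°, the equirectangular projection gives x = Rλ cos φ₀, y = Rφ, so h = 1 and k = cos 28.6° / cos φ.
At 22°: h = 1.000, k = 0.9469; principal scales a = 1.000, b = 0.9469.
sin(ω/2) = (a − b)/(a + b) = 0.05306/1.947 = 0.02726, so ω = 2 arcsin(0.02726) ≈ 3.1°.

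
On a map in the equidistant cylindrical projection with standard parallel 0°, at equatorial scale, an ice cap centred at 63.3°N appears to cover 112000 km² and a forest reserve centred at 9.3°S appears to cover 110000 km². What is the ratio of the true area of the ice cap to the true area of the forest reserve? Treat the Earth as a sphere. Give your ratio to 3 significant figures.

0.464

Plate carrée has h = 1 and k = sec φ, giving areal scale sec φ; true area = (apparent area) · cos φ.
True area of ice cap: 112000 × cos(63.3°) = 112000 × 0.4493 = 50320 km².
True area of forest reserve: 110000 × cos(9.3°) = 110000 × 0.9869 = 108600 km².
Ratio = 50320 / 108600 ≈ 0.464.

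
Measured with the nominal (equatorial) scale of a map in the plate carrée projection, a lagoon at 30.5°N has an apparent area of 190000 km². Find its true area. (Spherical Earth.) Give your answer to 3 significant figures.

164000 km²

Plate carrée maps x = Rλ, y = Rφ. The meridian scale is h = 1 and the parallel scale is k = 1/cos φ = sec φ.
Areal scale = h·k = 1 × sec φ; at 30.5°, h = 1.000, k = 1.161, so h·k = 1.161.
True area = apparent / (areal scale) = 190000 / 1.161 ≈ 164000 km².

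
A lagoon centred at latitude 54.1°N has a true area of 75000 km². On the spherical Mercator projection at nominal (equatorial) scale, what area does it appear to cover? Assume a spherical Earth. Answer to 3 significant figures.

For Mercator, h = k = sec φ (a conformal cylindrical projection has a single point scale, 1/cos φ).
Areal scale = k² = sec²φ = 1/cos²(54.1°) = 1/0.5864² = 2.908.
Apparent area = 75000 × 2.908 ≈ 218000 km².

218000 km²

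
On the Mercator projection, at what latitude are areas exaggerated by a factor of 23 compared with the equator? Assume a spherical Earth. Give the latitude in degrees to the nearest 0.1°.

Mercator areal scale is sec²φ.
sec²φ = 23  ⇒  cos²φ = 0.04348  ⇒  cos φ = 0.2085.
φ = arccos(0.2085) ≈ 78.0°.

78.0°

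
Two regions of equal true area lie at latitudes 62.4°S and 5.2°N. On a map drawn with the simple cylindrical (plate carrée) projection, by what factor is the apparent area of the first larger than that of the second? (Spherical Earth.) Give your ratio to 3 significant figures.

2.15

Plate carrée maps x = Rλ, y = Rφ. The meridian scale is h = 1 and the parallel scale is k = 1/cos φ = sec φ.
Areal scale at 62.4°: h·k = 1.000 × 2.158 = 2.158.
Areal scale at 5.2°: h·k = 1.000 × 1.004 = 1.004.
Ratio = 2.158/1.004 ≈ 2.15.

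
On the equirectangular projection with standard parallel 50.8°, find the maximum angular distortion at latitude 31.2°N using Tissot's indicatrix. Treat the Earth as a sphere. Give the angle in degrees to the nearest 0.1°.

17.3°

With standard parallel φ₀ = 50.8°, the equirectangular projection gives x = Rλ cos φ₀, y = Rφ, so h = 1 and k = cos 50.8° / cos φ.
At 31.2°: h = 1.000, k = 0.7389; principal scales a = 1.000, b = 0.7389.
sin(ω/2) = (a − b)/(a + b) = 0.2611/1.739 = 0.1502, so ω = 2 arcsin(0.1502) ≈ 17.3°.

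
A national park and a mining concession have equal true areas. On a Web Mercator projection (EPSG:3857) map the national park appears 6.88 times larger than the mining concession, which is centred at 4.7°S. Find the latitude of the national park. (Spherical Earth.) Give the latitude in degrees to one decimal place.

For equal true areas on Mercator, apparent areas scale as sec²φ, so the ratio is cos²φ₂ / cos²φ₁.
cos²φ₂ / cos²φ₁ = 6.88  ⇒  cos φ₁ = cos 4.7° / √6.88 = 0.9966/2.623 = 0.3800.
φ₁ = arccos(0.3800) ≈ 67.7°.

67.7°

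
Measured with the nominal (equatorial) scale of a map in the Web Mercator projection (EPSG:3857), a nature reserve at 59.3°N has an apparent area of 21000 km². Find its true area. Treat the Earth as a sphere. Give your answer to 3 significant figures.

For Mercator, h = k = sec φ (a conformal cylindrical projection has a single point scale, 1/cos φ).
Areal scale = k² = sec²φ = 1/cos²(59.3°) = 1/0.5105² = 3.837.
True area = apparent / (areal scale) = 21000 / 3.837 ≈ 5470 km².

5470 km²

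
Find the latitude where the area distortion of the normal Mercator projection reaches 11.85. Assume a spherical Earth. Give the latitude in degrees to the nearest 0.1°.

Mercator areal scale is sec²φ.
sec²φ = 11.85  ⇒  cos²φ = 0.08439  ⇒  cos φ = 0.2905.
φ = arccos(0.2905) ≈ 73.1°.

73.1°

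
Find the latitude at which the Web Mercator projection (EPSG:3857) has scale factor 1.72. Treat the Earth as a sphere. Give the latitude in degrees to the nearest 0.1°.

Mercator scale is k = sec φ = 1/cos φ.
1/cos φ = 1.72  ⇒  cos φ = 0.5814  ⇒  φ = arccos(0.5814) ≈ 54.5°.

54.5°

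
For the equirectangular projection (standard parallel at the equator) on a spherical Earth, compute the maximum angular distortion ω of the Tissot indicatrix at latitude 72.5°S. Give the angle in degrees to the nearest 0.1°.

65.0°

Plate carrée maps x = Rλ, y = Rφ. The meridian scale is h = 1 and the parallel scale is k = 1/cos φ = sec φ.
At 72.5°: h = 1.000, k = 3.326; principal scales a = 3.326, b = 1.000.
sin(ω/2) = (a − b)/(a + b) = 2.326/4.326 = 0.5376, so ω = 2 arcsin(0.5376) ≈ 65.0°.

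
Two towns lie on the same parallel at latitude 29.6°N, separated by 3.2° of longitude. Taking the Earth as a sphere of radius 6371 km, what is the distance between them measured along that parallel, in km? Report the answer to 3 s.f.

Arc length along a parallel = R cos φ · Δλ (with Δλ in radians).
= 6371 × cos 29.6° × (3.2° × π/180) = 6371 × 0.8695 × 0.05585 ≈ 309 km.

309 km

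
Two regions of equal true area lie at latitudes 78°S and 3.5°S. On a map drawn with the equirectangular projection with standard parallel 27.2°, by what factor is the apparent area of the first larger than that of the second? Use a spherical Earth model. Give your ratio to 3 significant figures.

4.80

With standard parallel φ₀ = 27.2°, the equirectangular projection gives x = Rλ cos φ₀, y = Rφ, so h = 1 and k = cos 27.2° / cos φ.
Areal scale at 78°: h·k = 1.000 × 4.278 = 4.278.
Areal scale at 3.5°: h·k = 1.000 × 0.8911 = 0.8911.
Ratio = 4.278/0.8911 ≈ 4.80.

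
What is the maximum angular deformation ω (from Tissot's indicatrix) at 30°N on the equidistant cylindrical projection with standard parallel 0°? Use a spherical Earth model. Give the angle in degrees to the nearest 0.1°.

Plate carrée maps x = Rλ, y = Rφ. The meridian scale is h = 1 and the parallel scale is k = 1/cos φ = sec φ.
At 30°: h = 1.000, k = 1.155; principal scales a = 1.155, b = 1.000.
sin(ω/2) = (a − b)/(a + b) = 0.1547/2.155 = 0.07180, so ω = 2 arcsin(0.07180) ≈ 8.2°.

8.2°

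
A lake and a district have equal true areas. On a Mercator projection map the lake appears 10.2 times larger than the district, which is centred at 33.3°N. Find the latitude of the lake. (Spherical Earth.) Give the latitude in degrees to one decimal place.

For equal true areas on Mercator, apparent areas scale as sec²φ, so the ratio is cos²φ₂ / cos²φ₁.
cos²φ₂ / cos²φ₁ = 10.2  ⇒  cos φ₁ = cos 33.3° / √10.2 = 0.8358/3.194 = 0.2617.
φ₁ = arccos(0.2617) ≈ 74.8°.

74.8°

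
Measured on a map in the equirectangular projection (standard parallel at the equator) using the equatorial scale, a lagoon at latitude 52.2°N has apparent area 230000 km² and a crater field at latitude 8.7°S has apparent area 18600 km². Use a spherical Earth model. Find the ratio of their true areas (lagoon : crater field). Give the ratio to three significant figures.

Plate carrée has h = 1 and k = sec φ, giving areal scale sec φ; true area = (apparent area) · cos φ.
True area of lagoon: 230000 × cos(52.2°) = 230000 × 0.6129 = 141000 km².
True area of crater field: 18600 × cos(8.7°) = 18600 × 0.9885 = 18390 km².
Ratio = 141000 / 18390 ≈ 7.67.

7.67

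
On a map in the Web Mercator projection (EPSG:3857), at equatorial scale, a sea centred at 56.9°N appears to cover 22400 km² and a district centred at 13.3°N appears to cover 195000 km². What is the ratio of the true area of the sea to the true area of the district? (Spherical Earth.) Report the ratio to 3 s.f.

On Mercator the areal scale is sec²φ, so true area = apparent × cos²φ.
True area of sea: 22400 × cos²(56.9°) = 22400 × 0.2982 = 6680 km².
True area of district: 195000 × cos²(13.3°) = 195000 × 0.9471 = 184700 km².
Ratio = 6680 / 184700 ≈ 0.0362.

0.0362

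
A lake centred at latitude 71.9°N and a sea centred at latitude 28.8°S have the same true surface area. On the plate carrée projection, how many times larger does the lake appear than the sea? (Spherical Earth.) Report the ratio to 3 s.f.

For the equirectangular projection with φ₀ = 0 (plate carrée), h = 1 along meridians and k = sec φ along parallels.
Areal scale at 71.9°: h·k = 1.000 × 3.219 = 3.219.
Areal scale at 28.8°: h·k = 1.000 × 1.141 = 1.141.
Ratio = 3.219/1.141 ≈ 2.82.

2.82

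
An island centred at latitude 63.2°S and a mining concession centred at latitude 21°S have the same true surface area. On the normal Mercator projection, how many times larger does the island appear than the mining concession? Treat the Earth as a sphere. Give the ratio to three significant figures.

4.29

Mercator areal scale is sec²φ.
At 63.2°: sec²(63.2°) = 1/0.4509² = 4.919.
At 21°: sec²(21°) = 1/0.9336² = 1.147.
Ratio = 4.919/1.147 = cos²(21°)/cos²(63.2°) ≈ 4.29.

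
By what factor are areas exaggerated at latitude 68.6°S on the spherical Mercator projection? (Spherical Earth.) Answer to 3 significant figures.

Mercator is conformal, so the point scale is isotropic: h = k = sec φ = 1/cos φ.
Areal scale = k² = sec²φ = 1/cos²(68.6°) = 1/0.3649² = 7.511.

7.51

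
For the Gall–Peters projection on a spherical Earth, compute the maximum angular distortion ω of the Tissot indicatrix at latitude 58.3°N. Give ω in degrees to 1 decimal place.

33.5°

Gall–Peters is a cylindrical equal-area projection with standard parallels at ±45°. For cylindrical equal-area with standard parallel φ₀, h = cos φ / cos φ₀ and k = cos φ₀ / cos φ, so h·k = 1.
At 58.3°: h = 0.7431, k = 1.346; principal scales a = 1.346, b = 0.7431.
sin(ω/2) = (a − b)/(a + b) = 0.6025/2.089 = 0.2885, so ω = 2 arcsin(0.2885) ≈ 33.5°.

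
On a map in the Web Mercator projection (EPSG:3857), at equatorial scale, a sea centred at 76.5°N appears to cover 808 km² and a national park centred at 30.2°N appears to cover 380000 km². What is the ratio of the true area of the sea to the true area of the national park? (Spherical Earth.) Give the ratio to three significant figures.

Since Mercator area scale is 1/cos²φ, the true area equals the apparent area multiplied by cos²φ.
True area of sea: 808 × cos²(76.5°) = 808 × 0.05450 = 44.03 km².
True area of national park: 380000 × cos²(30.2°) = 380000 × 0.7470 = 283800 km².
Ratio = 44.03 / 283800 ≈ 0.000155.

0.000155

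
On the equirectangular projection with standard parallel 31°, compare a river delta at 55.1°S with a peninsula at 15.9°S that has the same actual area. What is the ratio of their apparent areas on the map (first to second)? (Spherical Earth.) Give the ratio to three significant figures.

1.68

The equidistant cylindrical projection with φ₀ = 31° has h = 1 (meridians true) and k = cos φ₀ / cos φ along parallels.
Areal scale at 55.1°: h·k = 1.000 × 1.498 = 1.498.
Areal scale at 15.9°: h·k = 1.000 × 0.8913 = 0.8913.
Ratio = 1.498/0.8913 ≈ 1.68.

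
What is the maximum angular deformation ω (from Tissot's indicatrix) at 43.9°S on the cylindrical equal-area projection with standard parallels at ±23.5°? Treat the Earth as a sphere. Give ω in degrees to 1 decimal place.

For cylindrical equal-area with standard parallel φ₀, h = cos φ / cos φ₀ and k = cos φ₀ / cos φ, so h·k = 1.
At 43.9°: h = 0.7857, k = 1.273; principal scales a = 1.273, b = 0.7857.
sin(ω/2) = (a − b)/(a + b) = 0.4870/2.058 = 0.2366, so ω = 2 arcsin(0.2366) ≈ 27.4°.

27.4°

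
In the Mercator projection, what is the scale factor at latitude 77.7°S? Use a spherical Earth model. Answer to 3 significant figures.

4.69

Mercator is conformal, so the point scale is isotropic: h = k = sec φ = 1/cos φ.
k = 1/cos 77.7° = 1/0.2130 = 4.694.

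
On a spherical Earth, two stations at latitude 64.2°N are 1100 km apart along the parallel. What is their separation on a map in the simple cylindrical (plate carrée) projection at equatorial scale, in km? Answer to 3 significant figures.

2530 km

Plate carrée maps x = Rλ, y = Rφ. The meridian scale is h = 1 and the parallel scale is k = 1/cos φ = sec φ.
Along the parallel, k = sec 64.2° = 1/0.4352 = 2.298.
Map distance = 1100 × 2.298 ≈ 2530 km.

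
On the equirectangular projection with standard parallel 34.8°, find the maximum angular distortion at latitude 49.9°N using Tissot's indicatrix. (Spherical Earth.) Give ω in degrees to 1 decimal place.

With standard parallel φ₀ = 34.8°, the equirectangular projection gives x = Rλ cos φ₀, y = Rφ, so h = 1 and k = cos 34.8° / cos φ.
At 49.9°: h = 1.000, k = 1.275; principal scales a = 1.275, b = 1.000.
sin(ω/2) = (a − b)/(a + b) = 0.2748/2.275 = 0.1208, so ω = 2 arcsin(0.1208) ≈ 13.9°.

13.9°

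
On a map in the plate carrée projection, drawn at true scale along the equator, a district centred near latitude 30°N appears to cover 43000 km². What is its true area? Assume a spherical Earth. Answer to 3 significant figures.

For the equirectangular projection with φ₀ = 0 (plate carrée), h = 1 along meridians and k = sec φ along parallels.
Areal scale = h·k = 1 × sec φ; at 30°, h = 1.000, k = 1.155, so h·k = 1.155.
True area = apparent / (areal scale) = 43000 / 1.155 ≈ 37200 km².

37200 km²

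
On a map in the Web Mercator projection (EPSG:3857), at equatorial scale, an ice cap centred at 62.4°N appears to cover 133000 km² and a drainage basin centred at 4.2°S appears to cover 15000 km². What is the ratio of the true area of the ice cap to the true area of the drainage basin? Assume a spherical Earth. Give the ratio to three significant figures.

1.91

On Mercator the areal scale is sec²φ, so true area = apparent × cos²φ.
True area of ice cap: 133000 × cos²(62.4°) = 133000 × 0.2146 = 28550 km².
True area of drainage basin: 15000 × cos²(4.2°) = 15000 × 0.9946 = 14920 km².
Ratio = 28550 / 14920 ≈ 1.91.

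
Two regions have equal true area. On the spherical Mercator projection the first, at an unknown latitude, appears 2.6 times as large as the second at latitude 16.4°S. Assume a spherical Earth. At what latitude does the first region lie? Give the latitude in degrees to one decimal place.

For equal true areas on Mercator, apparent areas scale as sec²φ, so the ratio is cos²φ₂ / cos²φ₁.
cos²φ₂ / cos²φ₁ = 2.6  ⇒  cos φ₁ = cos 16.4° / √2.6 = 0.9593/1.612 = 0.5949.
φ₁ = arccos(0.5949) ≈ 53.5°.

53.5°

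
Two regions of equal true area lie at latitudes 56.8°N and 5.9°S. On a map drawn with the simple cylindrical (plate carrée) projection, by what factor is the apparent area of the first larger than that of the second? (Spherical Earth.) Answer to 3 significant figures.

1.82

For the equirectangular projection with φ₀ = 0 (plate carrée), h = 1 along meridians and k = sec φ along parallels.
Areal scale at 56.8°: h·k = 1.000 × 1.826 = 1.826.
Areal scale at 5.9°: h·k = 1.000 × 1.005 = 1.005.
Ratio = 1.826/1.005 ≈ 1.82.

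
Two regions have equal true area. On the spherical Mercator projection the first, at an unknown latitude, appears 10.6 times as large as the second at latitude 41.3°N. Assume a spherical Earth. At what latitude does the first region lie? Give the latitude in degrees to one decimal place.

For equal true areas on Mercator, apparent areas scale as sec²φ, so the ratio is cos²φ₂ / cos²φ₁.
cos²φ₂ / cos²φ₁ = 10.6  ⇒  cos φ₁ = cos 41.3° / √10.6 = 0.7513/3.256 = 0.2307.
φ₁ = arccos(0.2307) ≈ 76.7°.

76.7°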